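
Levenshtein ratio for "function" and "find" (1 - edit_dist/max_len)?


Word 1: "function" (length 8)
Word 2: "find" (length 4)
One optimal edit sequence:
  1. keep 'f'
  2. delete 'u'  (+1)
  3. delete 'n'  (+1)
  4. delete 'c'  (+1)
  5. delete 't'  (+1)
  6. keep 'i'
  7. substitute 'o' -> 'n'  (+1)
  8. substitute 'n' -> 'd'  (+1)
Edit distance = 6
Max length = max(8, 4) = 8
Similarity = 1 - 6/8
= 0.2500


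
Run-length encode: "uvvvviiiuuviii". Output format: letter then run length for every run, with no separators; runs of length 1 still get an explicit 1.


String: "uvvvviiiuuviii"
Scanning for consecutive runs:
  'u' x 1
  'v' x 4
  'i' x 3
  'u' x 2
  'v' x 1
  'i' x 3
RLE = "u1v4i3u2v1i3"


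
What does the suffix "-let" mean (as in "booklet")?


Suffix: -let
As in: booklet -> book + -let
Meaning = small


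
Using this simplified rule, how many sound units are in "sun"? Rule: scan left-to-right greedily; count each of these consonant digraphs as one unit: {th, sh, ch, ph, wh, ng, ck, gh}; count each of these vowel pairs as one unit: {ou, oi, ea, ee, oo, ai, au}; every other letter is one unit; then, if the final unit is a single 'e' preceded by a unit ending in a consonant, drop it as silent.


Word: "sun" (3 letters)
Left-to-right scan:
  1. 's' (letter)
  2. 'u' (letter)
  3. 'n' (letter)
Units from scan: 3
Sound units = 3 units


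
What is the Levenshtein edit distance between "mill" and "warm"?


Word 1: "mill" (length 4)
Word 2: "warm" (length 4)
One optimal edit sequence (insert/delete/substitute each cost 1):
  1. substitute 'm' -> 'w'  (+1)
  2. substitute 'i' -> 'a'  (+1)
  3. substitute 'l' -> 'r'  (+1)
  4. substitute 'l' -> 'm'  (+1)
Total edit operations: 4
Edit distance = 4


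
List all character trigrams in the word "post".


Word: "post" (length 4)
Number of trigrams = 4 - 3 + 1 = 2
  Position 0: "pos"
  Position 1: "ost"
Trigrams = "pos", "ost"


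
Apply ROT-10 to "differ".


Word: "differ"
Shift: 10
Each letter → (letter + shift) mod 26:
  'd' (3) + 10 = 13 → 'n'
  'i' (8) + 10 = 18 → 's'
  'f' (5) + 10 = 15 → 'p'
  'f' (5) + 10 = 15 → 'p'
  'e' (4) + 10 = 14 → 'o'
  'r' (17) + 10 = 1 → 'b'
Result = "nsppob"


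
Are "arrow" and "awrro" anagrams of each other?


Word 1: "arrow" → sorted: aorrw
Word 2: "awrro" → sorted: aorrw
Same letters? aorrw == aorrw
Anagram = Yes


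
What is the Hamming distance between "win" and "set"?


Comparing character by character (same length = 3):
  Pos 0: 'w' vs 's' !=
  Pos 1: 'i' vs 'e' !=
  Pos 2: 'n' vs 't' !=
Hamming distance = 3


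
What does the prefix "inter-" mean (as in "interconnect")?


Prefix: inter-
Example: interconnect = inter- + connect
Meaning = between


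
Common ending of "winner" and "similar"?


Word 1: "winner"
Word 2: "similar"
Comparing from end:
  Pos -1: 'r' == 'r'
  Pos -2: 'e' != 'a' (stop)
LCS = "r" (length 1)


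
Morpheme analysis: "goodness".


Word: "goodness"
Morphemes: good | -ness
Each morpheme carries meaning
= 2 morphemes


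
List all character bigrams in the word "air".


Word: "air" (length 3)
Number of bigrams = 3 - 2 + 1 = 2
  Position 0: "ai"
  Position 1: "ir"
Bigrams = "ai", "ir"


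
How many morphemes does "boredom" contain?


Word: "boredom"
Morphemes: bore / -dom
Each morpheme carries meaning
= 2 morphemes


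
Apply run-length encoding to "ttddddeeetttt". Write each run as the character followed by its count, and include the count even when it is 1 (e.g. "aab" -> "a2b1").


String: "ttddddeeetttt"
Scanning for consecutive runs:
  't' x 2
  'd' x 4
  'e' x 3
  't' x 4
RLE = "t2d4e3t4"


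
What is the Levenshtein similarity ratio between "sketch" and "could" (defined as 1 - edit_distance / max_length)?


Word 1: "sketch" (length 6)
Word 2: "could" (length 5)
One optimal edit sequence:
  1. delete 's'  (+1)
  2. substitute 'k' -> 'c'  (+1)
  3. substitute 'e' -> 'o'  (+1)
  4. substitute 't' -> 'u'  (+1)
  5. substitute 'c' -> 'l'  (+1)
  6. substitute 'h' -> 'd'  (+1)
Edit distance = 6
Max length = max(6, 5) = 6
Similarity = 1 - 6/6
= 0.0000


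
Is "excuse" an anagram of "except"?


Word 1: "except" → sorted: ceeptx
Word 2: "excuse" → sorted: ceesux
Same letters? ceeptx != ceesux
Anagram = No


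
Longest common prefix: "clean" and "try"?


Word 1: "clean"
Word 2: "try"
Comparing from start:
  Pos 0: 'c' != 't' (stop)
LCP = "" (length 0)


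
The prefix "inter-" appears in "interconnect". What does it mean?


Prefix: inter-
As in: interconnect -> inter- + connect
Meaning = between


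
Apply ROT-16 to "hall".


Word: "hall"
Shift: 16
Each letter → (letter + shift) mod 26:
  'h' (7) + 16 = 23 → 'x'
  'a' (0) + 16 = 16 → 'q'
  'l' (11) + 16 = 1 → 'b'
  'l' (11) + 16 = 1 → 'b'
Result = "xqbb"


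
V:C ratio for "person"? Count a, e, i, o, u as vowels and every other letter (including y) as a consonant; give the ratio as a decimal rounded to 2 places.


Word: "person"
Vowels (a,e,i,o,u): 2
Consonants: 4
Ratio = 2/4
= 0.50


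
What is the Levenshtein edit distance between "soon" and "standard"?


Word 1: "soon" (length 4)
Word 2: "standard" (length 8)
One optimal edit sequence (insert/delete/substitute each cost 1):
  1. keep 's'
  2. substitute 'o' -> 't'  (+1)
  3. substitute 'o' -> 'a'  (+1)
  4. keep 'n'
  5. insert 'd'  (+1)
  6. insert 'a'  (+1)
  7. insert 'r'  (+1)
  8. insert 'd'  (+1)
Total edit operations: 6
Edit distance = 6


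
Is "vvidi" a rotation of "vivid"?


Word: "vivid", Candidate: "vvidi"
Method: check if candidate is substring of word+word
"vividvivid" contains "vvidi"? No
Is rotation = No


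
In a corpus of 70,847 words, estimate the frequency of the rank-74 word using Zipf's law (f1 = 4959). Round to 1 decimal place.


Zipf's law: f(r) = f(1) / r
f(1) = 4959
f(74) = 4959 / 74
= 67.0 occurrences


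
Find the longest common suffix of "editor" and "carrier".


Word 1: "editor"
Word 2: "carrier"
Comparing from end:
  Pos -1: 'r' == 'r'
  Pos -2: 'o' != 'e' (stop)
LCS = "r" (length 1)


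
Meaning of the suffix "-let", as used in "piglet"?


Suffix: -let
Example: piglet (pig + -let)
Meaning = small


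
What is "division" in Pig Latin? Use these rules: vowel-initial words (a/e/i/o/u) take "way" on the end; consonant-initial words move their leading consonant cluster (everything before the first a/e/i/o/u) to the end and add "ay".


Word: "division"
Starts with consonant(s) → move to end, add 'ay'
Consonant cluster: "d"
Pig Latin = "ivisionday"


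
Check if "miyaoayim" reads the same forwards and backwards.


Word: "miyaoayim"
Reversed: "miyaoayim"
Forward == Backward? miyaoayim == miyaoayim
Palindrome = Yes


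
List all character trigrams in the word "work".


Word: "work" (length 4)
Number of trigrams = 4 - 3 + 1 = 2
  Position 0: "wor"
  Position 1: "ork"
Trigrams = "wor", "ork"


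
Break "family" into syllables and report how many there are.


Word: "family"
Syllable breakdown: fam | i | ly
Counting: 3 parts
= 3 syllables


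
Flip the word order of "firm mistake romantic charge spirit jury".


Original: "firm mistake romantic charge spirit jury"
Words (1..n): firm | mistake | romantic | charge | spirit | jury
Reversed (n..1): jury | spirit | charge | romantic | mistake | firm
Result = "jury spirit charge romantic mistake firm"


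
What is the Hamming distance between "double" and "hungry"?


Comparing character by character (same length = 6):
  Pos 0: 'd' vs 'h' !=
  Pos 1: 'o' vs 'u' !=
  Pos 2: 'u' vs 'n' !=
  Pos 3: 'b' vs 'g' !=
  Pos 4: 'l' vs 'r' !=
  Pos 5: 'e' vs 'y' !=
Hamming distance = 6


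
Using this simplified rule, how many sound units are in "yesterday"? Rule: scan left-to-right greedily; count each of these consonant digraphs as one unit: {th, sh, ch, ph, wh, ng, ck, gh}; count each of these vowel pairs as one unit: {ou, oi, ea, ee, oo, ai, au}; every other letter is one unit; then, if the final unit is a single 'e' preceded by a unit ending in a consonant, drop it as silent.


Word: "yesterday" (9 letters)
Left-to-right scan:
  [1] 'y' (letter)
  [2] 'e' (letter)
  [3] 's' (letter)
  [4] 't' (letter)
  [5] 'e' (letter)
  [6] 'r' (letter)
  [7] 'd' (letter)
  [8] 'a' (letter)
  [9] 'y' (letter)
Units from scan: 9
Sound units = 9 units


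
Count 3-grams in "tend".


Word: "tend" (length 4)
Number of 3-grams = length - 3 + 1 = 4 - 3 + 1
= 2


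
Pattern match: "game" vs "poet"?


Pattern of "game": [0, 1, 2, 3]
Pattern of "poet": [0, 1, 2, 3]
Patterns match
Same pattern = Yes


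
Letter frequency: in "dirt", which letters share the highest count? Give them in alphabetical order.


Word: "dirt"
Letter counts:
  'd': 1
  'i': 1
  'r': 1
  't': 1
Maximum count = 1
Most frequent = 'd', 'i', 'r', 't' (1 time each)


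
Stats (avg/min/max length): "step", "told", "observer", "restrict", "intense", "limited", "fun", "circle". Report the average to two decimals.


Lengths: "step"=4, "told"=4, "observer"=8, "restrict"=8, "intense"=7, "limited"=7, "fun"=3, "circle"=6
Sum = 47, Count = 8
Average = 47/8 = 5.88
= avg=5.88, min=3, max=8


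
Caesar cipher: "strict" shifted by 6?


Word: "strict"
Shift: 6
Each letter → (letter + shift) mod 26:
  's' (18) + 6 = 24 → 'y'
  't' (19) + 6 = 25 → 'z'
  'r' (17) + 6 = 23 → 'x'
  'i' (8) + 6 = 14 → 'o'
  'c' (2) + 6 = 8 → 'i'
  't' (19) + 6 = 25 → 'z'
Result = "yzxoiz"


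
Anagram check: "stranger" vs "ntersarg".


Word 1: "stranger" → sorted: aegnrrst
Word 2: "ntersarg" → sorted: aegnrrst
Same letters? aegnrrst == aegnrrst
Anagram = Yes


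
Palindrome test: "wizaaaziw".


Word: "wizaaaziw"
Reversed: "wizaaaziw"
Forward == Backward? wizaaaziw == wizaaaziw
Palindrome = Yes


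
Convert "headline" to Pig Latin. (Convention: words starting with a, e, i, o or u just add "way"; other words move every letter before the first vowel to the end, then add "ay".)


Word: "headline"
Starts with consonant(s) → move to end, add 'ay'
Consonant cluster: "h"
Pig Latin = "eadlinehay"


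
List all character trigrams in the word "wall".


Word: "wall" (length 4)
Number of trigrams = 4 - 3 + 1 = 2
  Position 0: "wal"
  Position 1: "all"
Trigrams = "wal", "all"


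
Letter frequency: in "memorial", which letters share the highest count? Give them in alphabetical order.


Word: "memorial"
Letter counts:
  'a': 1
  'e': 1
  'i': 1
  'l': 1
  'm': 2
  'o': 1
  'r': 1
Maximum count = 2
Most frequent = 'm' (2 times each)


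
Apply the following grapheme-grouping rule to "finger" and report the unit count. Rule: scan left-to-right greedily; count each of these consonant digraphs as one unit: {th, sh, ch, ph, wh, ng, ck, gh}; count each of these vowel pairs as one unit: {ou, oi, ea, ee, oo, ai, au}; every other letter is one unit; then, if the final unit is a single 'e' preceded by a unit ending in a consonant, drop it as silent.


Word: "finger" (6 letters)
Left-to-right scan:
  1. 'f' (letter)
  2. 'i' (letter)
  3. 'ng' (digraph)
  4. 'e' (letter)
  5. 'r' (letter)
Units from scan: 5
Sound units = 5 units


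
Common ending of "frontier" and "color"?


Word 1: "frontier"
Word 2: "color"
Comparing from end:
  Pos -1: 'r' == 'r'
  Pos -2: 'e' != 'o' (stop)
LCS = "r" (length 1)


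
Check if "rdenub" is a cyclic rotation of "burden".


Word: "burden", Candidate: "rdenub"
Method: check if candidate is substring of word+word
"burdenburden" contains "rdenub"? No
Is rotation = No


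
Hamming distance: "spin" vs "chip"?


Comparing character by character (same length = 4):
  Pos 0: 's' vs 'c' !=
  Pos 1: 'p' vs 'h' !=
  Pos 2: 'i' vs 'i' =
  Pos 3: 'n' vs 'p' !=
Hamming distance = 3


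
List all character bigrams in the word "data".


Word: "data" (length 4)
Number of bigrams = 4 - 2 + 1 = 3
  Position 0: "da"
  Position 1: "at"
  Position 2: "ta"
Bigrams = "da", "at", "ta"


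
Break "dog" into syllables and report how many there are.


Word: "dog"
Syllable breakdown: dog
Counting: 1 part
= 1 syllable


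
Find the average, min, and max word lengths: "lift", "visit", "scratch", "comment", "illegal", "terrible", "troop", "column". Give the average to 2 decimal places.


Lengths: "lift"=4, "visit"=5, "scratch"=7, "comment"=7, "illegal"=7, "terrible"=8, "troop"=5, "column"=6
Sum = 49, Count = 8
Average = 49/8 = 6.13
= avg=6.13, min=4, max=8


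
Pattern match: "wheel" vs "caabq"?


Pattern of "wheel": [0, 1, 2, 2, 3]
Pattern of "caabq": [0, 1, 1, 2, 3]
Patterns do not match
Same pattern = No


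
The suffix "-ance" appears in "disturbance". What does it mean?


Suffix: -ance
Example: disturbance = disturb + -ance
Meaning = state of


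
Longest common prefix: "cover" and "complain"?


Word 1: "cover"
Word 2: "complain"
Comparing from start:
  Pos 0: 'c' == 'c'
  Pos 1: 'o' == 'o'
  Pos 2: 'v' != 'm' (stop)
LCP = "co" (length 2)


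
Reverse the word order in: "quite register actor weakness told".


Original: "quite register actor weakness told"
Words (1..n): quite | register | actor | weakness | told
Reversed (n..1): told | weakness | actor | register | quite
Result = "told weakness actor register quite"


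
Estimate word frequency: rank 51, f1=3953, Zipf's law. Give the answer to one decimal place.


Zipf's law: f(r) = f(1) / r
f(1) = 3953
f(51) = 3953 / 51
= 77.5 occurrences


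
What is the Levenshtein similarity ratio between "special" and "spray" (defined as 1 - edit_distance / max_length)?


Word 1: "special" (length 7)
Word 2: "spray" (length 5)
One optimal edit sequence:
  1. keep 's'
  2. keep 'p'
  3. delete 'e'  (+1)
  4. delete 'c'  (+1)
  5. substitute 'i' -> 'r'  (+1)
  6. keep 'a'
  7. substitute 'l' -> 'y'  (+1)
Edit distance = 4
Max length = max(7, 5) = 7
Similarity = 1 - 4/7
= 0.4286


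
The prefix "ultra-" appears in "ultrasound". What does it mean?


Prefix: ultra-
Example: ultrasound (ultra- + sound)
Meaning = beyond


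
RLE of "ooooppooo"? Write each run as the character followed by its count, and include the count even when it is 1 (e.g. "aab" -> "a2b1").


String: "ooooppooo"
Scanning for consecutive runs:
  'o' x 4
  'p' x 2
  'o' x 3
RLE = "o4p2o3"


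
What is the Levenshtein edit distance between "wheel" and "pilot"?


Word 1: "wheel" (length 5)
Word 2: "pilot" (length 5)
One optimal edit sequence (insert/delete/substitute each cost 1):
  1. substitute 'w' -> 'p'  (+1)
  2. substitute 'h' -> 'i'  (+1)
  3. substitute 'e' -> 'l'  (+1)
  4. substitute 'e' -> 'o'  (+1)
  5. substitute 'l' -> 't'  (+1)
Total edit operations: 5
Edit distance = 5


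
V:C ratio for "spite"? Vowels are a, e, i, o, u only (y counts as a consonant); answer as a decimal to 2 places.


Word: "spite"
Vowels (a,e,i,o,u): 2
Consonants: 3
Ratio = 2/3
= 0.67


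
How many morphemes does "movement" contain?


Word: "movement"
Morphemes: move | -ment
Each morpheme carries meaning
= 2 morphemes


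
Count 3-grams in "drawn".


Word: "drawn" (length 5)
Number of 3-grams = length - 3 + 1 = 5 - 3 + 1
= 3


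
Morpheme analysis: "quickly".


Word: "quickly"
Morphemes: quick + -ly
Each morpheme carries meaning
= 2 morphemes


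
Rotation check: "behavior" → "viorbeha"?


Word: "behavior", Candidate: "viorbeha"
Method: check if candidate is substring of word+word
"behaviorbehavior" contains "viorbeha"? Yes
Is rotation = Yes


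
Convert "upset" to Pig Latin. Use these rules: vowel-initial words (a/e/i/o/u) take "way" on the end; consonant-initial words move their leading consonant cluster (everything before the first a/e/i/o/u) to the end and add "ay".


Word: "upset"
Starts with vowel → add 'way'
Pig Latin = "upsetway"


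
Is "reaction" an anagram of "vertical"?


Word 1: "vertical" → sorted: aceilrtv
Word 2: "reaction" → sorted: aceinort
Same letters? aceilrtv != aceinort
Anagram = No


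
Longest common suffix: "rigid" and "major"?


Word 1: "rigid"
Word 2: "major"
Comparing from end:
  Pos -1: 'd' != 'r' (stop)
LCS = "" (length 0)


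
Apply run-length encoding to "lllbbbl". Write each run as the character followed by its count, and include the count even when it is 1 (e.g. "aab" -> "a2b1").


String: "lllbbbl"
Scanning for consecutive runs:
  'l' x 3
  'b' x 3
  'l' x 1
RLE = "l3b3l1"


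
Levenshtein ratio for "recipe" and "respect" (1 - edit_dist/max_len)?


Word 1: "recipe" (length 6)
Word 2: "respect" (length 7)
One optimal edit sequence:
  1. keep 'r'
  2. keep 'e'
  3. delete 'c'  (+1)
  4. substitute 'i' -> 's'  (+1)
  5. keep 'p'
  6. keep 'e'
  7. insert 'c'  (+1)
  8. insert 't'  (+1)
Edit distance = 4
Max length = max(6, 7) = 7
Similarity = 1 - 4/7
= 0.4286


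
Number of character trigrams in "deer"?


Word: "deer" (length 4)
Number of 3-grams = length - 3 + 1 = 4 - 3 + 1
= 2


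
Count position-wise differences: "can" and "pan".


Comparing character by character (same length = 3):
  Pos 0: 'c' vs 'p' !=
  Pos 1: 'a' vs 'a' =
  Pos 2: 'n' vs 'n' =
Hamming distance = 1


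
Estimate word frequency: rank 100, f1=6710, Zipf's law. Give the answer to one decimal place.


Zipf's law: f(r) = f(1) / r
f(1) = 6710
f(100) = 6710 / 100
= 67.1 occurrences


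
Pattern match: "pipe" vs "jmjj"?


Pattern of "pipe": [0, 1, 0, 2]
Pattern of "jmjj": [0, 1, 0, 0]
Patterns do not match
Same pattern = No


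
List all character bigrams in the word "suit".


Word: "suit" (length 4)
Number of bigrams = 4 - 2 + 1 = 3
  Position 0: "su"
  Position 1: "ui"
  Position 2: "it"
Bigrams = "su", "ui", "it"


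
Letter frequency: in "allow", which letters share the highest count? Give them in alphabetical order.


Word: "allow"
Letter counts:
  'a': 1
  'l': 2
  'o': 1
  'w': 1
Maximum count = 2
Most frequent = 'l' (2 times each)


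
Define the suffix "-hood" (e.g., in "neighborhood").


Suffix: -hood
As in: neighborhood -> neighbor + -hood
Meaning = state / condition


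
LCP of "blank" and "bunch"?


Word 1: "blank"
Word 2: "bunch"
Comparing from start:
  Pos 0: 'b' == 'b'
  Pos 1: 'l' != 'u' (stop)
LCP = "b" (length 1)


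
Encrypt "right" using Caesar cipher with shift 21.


Word: "right"
Shift: 21
Each letter → (letter + shift) mod 26:
  'r' (17) + 21 = 12 → 'm'
  'i' (8) + 21 = 3 → 'd'
  'g' (6) + 21 = 1 → 'b'
  'h' (7) + 21 = 2 → 'c'
  't' (19) + 21 = 14 → 'o'
Result = "mdbco"


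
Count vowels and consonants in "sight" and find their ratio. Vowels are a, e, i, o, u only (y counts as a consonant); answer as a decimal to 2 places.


Word: "sight"
Vowels (a,e,i,o,u): 1
Consonants: 4
Ratio = 1/4
= 0.25


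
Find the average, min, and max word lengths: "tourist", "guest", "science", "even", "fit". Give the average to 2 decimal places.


Lengths: "tourist"=7, "guest"=5, "science"=7, "even"=4, "fit"=3
Sum = 26, Count = 5
Average = 26/5 = 5.20
= avg=5.20, min=3, max=7


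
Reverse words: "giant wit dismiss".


Original: "giant wit dismiss"
Words (1..n): giant | wit | dismiss
Reversed (n..1): dismiss | wit | giant
Result = "dismiss wit giant"


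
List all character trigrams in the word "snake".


Word: "snake" (length 5)
Number of trigrams = 5 - 3 + 1 = 3
  Position 0: "sna"
  Position 1: "nak"
  Position 2: "ake"
Trigrams = "sna", "nak", "ake"


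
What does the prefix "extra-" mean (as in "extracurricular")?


Prefix: extra-
Example: extracurricular = extra- + curricular
Meaning = beyond


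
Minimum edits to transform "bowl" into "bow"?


Word 1: "bowl" (length 4)
Word 2: "bow" (length 3)
One optimal edit sequence (insert/delete/substitute each cost 1):
  1. keep 'b'
  2. keep 'o'
  3. keep 'w'
  4. delete 'l'  (+1)
Total edit operations: 1
Edit distance = 1


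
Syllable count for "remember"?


Word: "remember"
Syllable breakdown: re-mem-ber
Counting: 3 parts
= 3 syllables


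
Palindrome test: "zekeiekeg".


Word: "zekeiekeg"
Reversed: "gekeiekez"
Forward == Backward? zekeiekeg != gekeiekez
Palindrome = No


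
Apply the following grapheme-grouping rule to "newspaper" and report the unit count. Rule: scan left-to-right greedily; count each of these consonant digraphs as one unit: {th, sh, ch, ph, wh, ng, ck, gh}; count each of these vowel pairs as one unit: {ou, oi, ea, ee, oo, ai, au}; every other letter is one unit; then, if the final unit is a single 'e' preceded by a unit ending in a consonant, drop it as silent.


Word: "newspaper" (9 letters)
Left-to-right scan:
  (1) 'n' (letter)
  (2) 'e' (letter)
  (3) 'w' (letter)
  (4) 's' (letter)
  (5) 'p' (letter)
  (6) 'a' (letter)
  (7) 'p' (letter)
  (8) 'e' (letter)
  (9) 'r' (letter)
Units from scan: 9
Sound units = 9 units


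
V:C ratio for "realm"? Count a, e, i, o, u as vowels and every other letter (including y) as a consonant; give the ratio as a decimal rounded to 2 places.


Word: "realm"
Vowels (a,e,i,o,u): 2
Consonants: 3
Ratio = 2/3
= 0.67


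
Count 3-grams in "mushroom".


Word: "mushroom" (length 8)
Number of 3-grams = length - 3 + 1 = 8 - 3 + 1
= 6


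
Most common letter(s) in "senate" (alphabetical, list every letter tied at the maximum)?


Word: "senate"
Letter counts:
  'a': 1
  'e': 2
  'n': 1
  's': 1
  't': 1
Maximum count = 2
Most frequent = 'e' (2 times each)


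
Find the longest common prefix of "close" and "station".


Word 1: "close"
Word 2: "station"
Comparing from start:
  Pos 0: 'c' != 's' (stop)
LCP = "" (length 0)


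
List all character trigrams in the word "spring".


Word: "spring" (length 6)
Number of trigrams = 6 - 3 + 1 = 4
  Position 0: "spr"
  Position 1: "pri"
  Position 2: "rin"
  Position 3: "ing"
Trigrams = "spr", "pri", "rin", "ing"


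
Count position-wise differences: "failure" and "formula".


Comparing character by character (same length = 7):
  Pos 0: 'f' vs 'f' =
  Pos 1: 'a' vs 'o' !=
  Pos 2: 'i' vs 'r' !=
  Pos 3: 'l' vs 'm' !=
  Pos 4: 'u' vs 'u' =
  Pos 5: 'r' vs 'l' !=
  Pos 6: 'e' vs 'a' !=
Hamming distance = 5


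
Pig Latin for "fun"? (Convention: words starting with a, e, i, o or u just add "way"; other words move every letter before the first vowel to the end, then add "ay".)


Word: "fun"
Starts with consonant(s) → move to end, add 'ay'
Consonant cluster: "f"
Pig Latin = "unfay"


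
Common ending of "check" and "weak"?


Word 1: "check"
Word 2: "weak"
Comparing from end:
  Pos -1: 'k' == 'k'
  Pos -2: 'c' != 'a' (stop)
LCS = "k" (length 1)


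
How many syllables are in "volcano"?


Word: "volcano"
Syllable breakdown: vol · ca · no
Counting: 3 parts
= 3 syllables


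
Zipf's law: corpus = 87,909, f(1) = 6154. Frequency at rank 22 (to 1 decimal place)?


Zipf's law: f(r) = f(1) / r
f(1) = 6154
f(22) = 6154 / 22
= 279.7 occurrences


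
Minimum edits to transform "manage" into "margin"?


Word 1: "manage" (length 6)
Word 2: "margin" (length 6)
One optimal edit sequence (insert/delete/substitute each cost 1):
  1. keep 'm'
  2. keep 'a'
  3. substitute 'n' -> 'r'  (+1)
  4. substitute 'a' -> 'g'  (+1)
  5. substitute 'g' -> 'i'  (+1)
  6. substitute 'e' -> 'n'  (+1)
Total edit operations: 4
Edit distance = 4


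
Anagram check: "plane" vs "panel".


Word 1: "plane" → sorted: aelnp
Word 2: "panel" → sorted: aelnp
Same letters? aelnp == aelnp
Anagram = Yes


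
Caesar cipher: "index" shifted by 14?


Word: "index"
Shift: 14
Each letter → (letter + shift) mod 26:
  'i' (8) + 14 = 22 → 'w'
  'n' (13) + 14 = 1 → 'b'
  'd' (3) + 14 = 17 → 'r'
  'e' (4) + 14 = 18 → 's'
  'x' (23) + 14 = 11 → 'l'
Result = "wbrsl"


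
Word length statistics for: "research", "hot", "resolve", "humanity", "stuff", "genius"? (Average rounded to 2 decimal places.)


Lengths: "research"=8, "hot"=3, "resolve"=7, "humanity"=8, "stuff"=5, "genius"=6
Sum = 37, Count = 6
Average = 37/6 = 6.17
= avg=6.17, min=3, max=8


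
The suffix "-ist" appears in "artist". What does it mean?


Suffix: -ist
Example: artist (art + -ist)
Meaning = one who practices


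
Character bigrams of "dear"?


Word: "dear" (length 4)
Number of bigrams = 4 - 2 + 1 = 3
  Position 0: "de"
  Position 1: "ea"
  Position 2: "ar"
Bigrams = "de", "ea", "ar"


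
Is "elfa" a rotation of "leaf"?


Word: "leaf", Candidate: "elfa"
Method: check if candidate is substring of word+word
"leafleaf" contains "elfa"? No
Is rotation = No


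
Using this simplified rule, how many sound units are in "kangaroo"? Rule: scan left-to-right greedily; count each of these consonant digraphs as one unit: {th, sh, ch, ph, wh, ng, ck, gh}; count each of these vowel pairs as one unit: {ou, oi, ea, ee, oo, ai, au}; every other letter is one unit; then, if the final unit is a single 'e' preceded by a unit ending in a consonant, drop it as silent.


Word: "kangaroo" (8 letters)
Left-to-right scan:
  (1) 'k' (letter)
  (2) 'a' (letter)
  (3) 'ng' (digraph)
  (4) 'a' (letter)
  (5) 'r' (letter)
  (6) 'oo' (vowel-pair)
Units from scan: 6
Sound units = 6 units


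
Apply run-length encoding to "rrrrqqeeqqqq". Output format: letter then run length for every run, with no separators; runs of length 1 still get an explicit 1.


String: "rrrrqqeeqqqq"
Scanning for consecutive runs:
  'r' x 4
  'q' x 2
  'e' x 2
  'q' x 4
RLE = "r4q2e2q4"


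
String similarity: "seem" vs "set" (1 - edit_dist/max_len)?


Word 1: "seem" (length 4)
Word 2: "set" (length 3)
One optimal edit sequence:
  1. keep 's'
  2. delete 'e'  (+1)
  3. keep 'e'
  4. substitute 'm' -> 't'  (+1)
Edit distance = 2
Max length = max(4, 3) = 4
Similarity = 1 - 2/4
= 0.5000


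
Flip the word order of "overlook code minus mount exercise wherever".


Original: "overlook code minus mount exercise wherever"
Words (1..n): overlook | code | minus | mount | exercise | wherever
Reversed (n..1): wherever | exercise | mount | minus | code | overlook
Result = "wherever exercise mount minus code overlook"


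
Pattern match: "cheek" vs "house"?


Pattern of "cheek": [0, 1, 2, 2, 3]
Pattern of "house": [0, 1, 2, 3, 4]
Patterns do not match
Same pattern = No


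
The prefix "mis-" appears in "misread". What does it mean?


Prefix: mis-
Example: misread = mis- + read
Meaning = wrongly


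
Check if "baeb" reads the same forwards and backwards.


Word: "baeb"
Reversed: "beab"
Forward == Backward? baeb != beab
Palindrome = No


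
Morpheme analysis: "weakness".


Word: "weakness"
Morphemes: weak / -ness
Each morpheme carries meaning
= 2 morphemes


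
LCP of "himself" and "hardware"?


Word 1: "himself"
Word 2: "hardware"
Comparing from start:
  Pos 0: 'h' == 'h'
  Pos 1: 'i' != 'a' (stop)
LCP = "h" (length 1)


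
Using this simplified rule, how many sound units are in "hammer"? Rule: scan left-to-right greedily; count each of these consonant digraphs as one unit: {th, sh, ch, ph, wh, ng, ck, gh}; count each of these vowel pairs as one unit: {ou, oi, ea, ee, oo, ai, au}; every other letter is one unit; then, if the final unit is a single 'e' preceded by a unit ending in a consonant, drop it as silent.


Word: "hammer" (6 letters)
Left-to-right scan:
  1. 'h' (letter)
  2. 'a' (letter)
  3. 'm' (letter)
  4. 'm' (letter)
  5. 'e' (letter)
  6. 'r' (letter)
Units from scan: 6
Sound units = 6 units


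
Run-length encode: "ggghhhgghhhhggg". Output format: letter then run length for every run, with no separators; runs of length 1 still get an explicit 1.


String: "ggghhhgghhhhggg"
Scanning for consecutive runs:
  'g' x 3
  'h' x 3
  'g' x 2
  'h' x 4
  'g' x 3
RLE = "g3h3g2h4g3"


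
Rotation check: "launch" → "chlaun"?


Word: "launch", Candidate: "chlaun"
Method: check if candidate is substring of word+word
"launchlaunch" contains "chlaun"? Yes
Is rotation = Yes


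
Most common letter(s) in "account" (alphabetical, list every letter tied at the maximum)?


Word: "account"
Letter counts:
  'a': 1
  'c': 2
  'n': 1
  'o': 1
  't': 1
  'u': 1
Maximum count = 2
Most frequent = 'c' (2 times each)


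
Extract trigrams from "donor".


Word: "donor" (length 5)
Number of trigrams = 5 - 3 + 1 = 3
  Position 0: "don"
  Position 1: "ono"
  Position 2: "nor"
Trigrams = "don", "ono", "nor"


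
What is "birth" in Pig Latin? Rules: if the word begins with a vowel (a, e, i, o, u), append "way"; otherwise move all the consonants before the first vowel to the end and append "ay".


Word: "birth"
Starts with consonant(s) → move to end, add 'ay'
Consonant cluster: "b"
Pig Latin = "irthbay"


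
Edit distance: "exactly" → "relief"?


Word 1: "exactly" (length 7)
Word 2: "relief" (length 6)
One optimal edit sequence (insert/delete/substitute each cost 1):
  1. delete 'e'  (+1)
  2. substitute 'x' -> 'r'  (+1)
  3. substitute 'a' -> 'e'  (+1)
  4. substitute 'c' -> 'l'  (+1)
  5. substitute 't' -> 'i'  (+1)
  6. substitute 'l' -> 'e'  (+1)
  7. substitute 'y' -> 'f'  (+1)
Total edit operations: 7
Edit distance = 7


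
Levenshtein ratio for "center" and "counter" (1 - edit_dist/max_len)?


Word 1: "center" (length 6)
Word 2: "counter" (length 7)
One optimal edit sequence:
  1. keep 'c'
  2. insert 'o'  (+1)
  3. substitute 'e' -> 'u'  (+1)
  4. keep 'n'
  5. keep 't'
  6. keep 'e'
  7. keep 'r'
Edit distance = 2
Max length = max(6, 7) = 7
Similarity = 1 - 2/7
= 0.7143


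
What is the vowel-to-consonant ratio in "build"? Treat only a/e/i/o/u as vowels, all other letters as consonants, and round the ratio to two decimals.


Word: "build"
Vowels (a,e,i,o,u): 2
Consonants: 3
Ratio = 2/3
= 0.67


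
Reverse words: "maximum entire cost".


Original: "maximum entire cost"
Words (1..n): maximum | entire | cost
Reversed (n..1): cost | entire | maximum
Result = "cost entire maximum"


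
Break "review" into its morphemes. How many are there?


Word: "review"
Morphemes: re- + view
Each morpheme carries meaning
= 2 morphemes


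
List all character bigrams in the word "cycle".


Word: "cycle" (length 5)
Number of bigrams = 5 - 2 + 1 = 4
  Position 0: "cy"
  Position 1: "yc"
  Position 2: "cl"
  Position 3: "le"
Bigrams = "cy", "yc", "cl", "le"


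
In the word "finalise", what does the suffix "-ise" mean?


Suffix: -ise
Example: finalise (final + -ise)
Meaning = to make


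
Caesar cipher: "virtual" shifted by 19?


Word: "virtual"
Shift: 19
Each letter → (letter + shift) mod 26:
  'v' (21) + 19 = 14 → 'o'
  'i' (8) + 19 = 1 → 'b'
  'r' (17) + 19 = 10 → 'k'
  't' (19) + 19 = 12 → 'm'
  'u' (20) + 19 = 13 → 'n'
  'a' (0) + 19 = 19 → 't'
  'l' (11) + 19 = 4 → 'e'
Result = "obkmnte"


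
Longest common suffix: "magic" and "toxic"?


Word 1: "magic"
Word 2: "toxic"
Comparing from end:
  Pos -1: 'c' == 'c'
  Pos -2: 'i' == 'i'
  Pos -3: 'g' != 'x' (stop)
LCS = "ic" (length 2)


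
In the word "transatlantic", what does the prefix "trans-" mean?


Prefix: trans-
Example: transatlantic = trans- + atlantic
Meaning = across


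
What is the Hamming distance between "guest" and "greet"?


Comparing character by character (same length = 5):
  Pos 0: 'g' vs 'g' =
  Pos 1: 'u' vs 'r' !=
  Pos 2: 'e' vs 'e' =
  Pos 3: 's' vs 'e' !=
  Pos 4: 't' vs 't' =
Hamming distance = 2


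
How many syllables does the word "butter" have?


Word: "butter"
Syllable breakdown: but · ter
Counting: 2 parts
= 2 syllables


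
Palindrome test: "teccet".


Word: "teccet"
Reversed: "teccet"
Forward == Backward? teccet == teccet
Palindrome = Yes


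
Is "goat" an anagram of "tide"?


Word 1: "tide" → sorted: deit
Word 2: "goat" → sorted: agot
Same letters? deit != agot
Anagram = No


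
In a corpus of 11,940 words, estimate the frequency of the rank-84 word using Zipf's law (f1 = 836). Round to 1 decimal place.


Zipf's law: f(r) = f(1) / r
f(1) = 836
f(84) = 836 / 84
= 10.0 occurrences


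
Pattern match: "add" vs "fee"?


Pattern of "add": [0, 1, 1]
Pattern of "fee": [0, 1, 1]
Patterns match
Same pattern = Yes


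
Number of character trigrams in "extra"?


Word: "extra" (length 5)
Number of 3-grams = length - 3 + 1 = 5 - 3 + 1
= 3


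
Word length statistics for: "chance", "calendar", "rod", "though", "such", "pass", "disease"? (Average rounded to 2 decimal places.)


Lengths: "chance"=6, "calendar"=8, "rod"=3, "though"=6, "such"=4, "pass"=4, "disease"=7
Sum = 38, Count = 7
Average = 38/7 = 5.43
= avg=5.43, min=3, max=8


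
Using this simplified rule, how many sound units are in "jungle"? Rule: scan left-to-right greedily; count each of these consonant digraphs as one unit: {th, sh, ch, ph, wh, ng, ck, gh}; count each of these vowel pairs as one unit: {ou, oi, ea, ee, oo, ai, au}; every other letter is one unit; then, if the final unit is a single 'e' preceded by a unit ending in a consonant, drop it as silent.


Word: "jungle" (6 letters)
Left-to-right scan:
  (1) 'j' (letter)
  (2) 'u' (letter)
  (3) 'ng' (digraph)
  (4) 'l' (letter)
  (5) 'e' (letter)
Units from scan: 5
Final unit is 'e' after a consonant -> drop as silent (-1)
Sound units = 4 units


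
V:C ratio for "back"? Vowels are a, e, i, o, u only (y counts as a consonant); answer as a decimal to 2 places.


Word: "back"
Vowels (a,e,i,o,u): 1
Consonants: 3
Ratio = 1/3
= 0.33


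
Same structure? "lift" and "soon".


Pattern of "lift": [0, 1, 2, 3]
Pattern of "soon": [0, 1, 1, 2]
Patterns do not match
Same pattern = No


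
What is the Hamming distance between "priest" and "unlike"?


Comparing character by character (same length = 6):
  Pos 0: 'p' vs 'u' !=
  Pos 1: 'r' vs 'n' !=
  Pos 2: 'i' vs 'l' !=
  Pos 3: 'e' vs 'i' !=
  Pos 4: 's' vs 'k' !=
  Pos 5: 't' vs 'e' !=
Hamming distance = 6


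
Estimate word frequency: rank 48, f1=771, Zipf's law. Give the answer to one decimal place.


Zipf's law: f(r) = f(1) / r
f(1) = 771
f(48) = 771 / 48
= 16.1 occurrences


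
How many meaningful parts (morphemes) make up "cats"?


Word: "cats"
Morphemes: cat / -s
Each morpheme carries meaning
= 2 morphemes


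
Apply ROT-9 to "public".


Word: "public"
Shift: 9
Each letter → (letter + shift) mod 26:
  'p' (15) + 9 = 24 → 'y'
  'u' (20) + 9 = 3 → 'd'
  'b' (1) + 9 = 10 → 'k'
  'l' (11) + 9 = 20 → 'u'
  'i' (8) + 9 = 17 → 'r'
  'c' (2) + 9 = 11 → 'l'
Result = "ydkurl"


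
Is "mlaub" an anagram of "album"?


Word 1: "album" → sorted: ablmu
Word 2: "mlaub" → sorted: ablmu
Same letters? ablmu == ablmu
Anagram = Yes


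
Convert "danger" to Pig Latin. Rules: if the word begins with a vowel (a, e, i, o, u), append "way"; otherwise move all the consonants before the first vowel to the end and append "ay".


Word: "danger"
Starts with consonant(s) → move to end, add 'ay'
Consonant cluster: "d"
Pig Latin = "angerday"


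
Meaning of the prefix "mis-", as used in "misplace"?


Prefix: mis-
Example: misplace (mis- + place)
Meaning = wrongly


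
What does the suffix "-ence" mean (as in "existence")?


Suffix: -ence
As in: existence -> exist + -ence
Meaning = state of


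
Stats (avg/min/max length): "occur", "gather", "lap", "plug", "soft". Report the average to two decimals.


Lengths: "occur"=5, "gather"=6, "lap"=3, "plug"=4, "soft"=4
Sum = 22, Count = 5
Average = 22/5 = 4.40
= avg=4.40, min=3, max=6


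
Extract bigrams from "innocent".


Word: "innocent" (length 8)
Number of bigrams = 8 - 2 + 1 = 7
  Position 0: "in"
  Position 1: "nn"
  Position 2: "no"
  Position 3: "oc"
  Position 4: "ce"
  Position 5: "en"
  Position 6: "nt"
Bigrams = "in", "nn", "no", "oc", "ce", "en", "nt"


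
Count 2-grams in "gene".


Word: "gene" (length 4)
Number of 2-grams = length - 2 + 1 = 4 - 2 + 1
= 3


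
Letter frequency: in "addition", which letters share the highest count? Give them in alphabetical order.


Word: "addition"
Letter counts:
  'a': 1
  'd': 2
  'i': 2
  'n': 1
  'o': 1
  't': 1
Maximum count = 2
Most frequent = 'd', 'i' (2 times each)


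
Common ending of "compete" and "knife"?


Word 1: "compete"
Word 2: "knife"
Comparing from end:
  Pos -1: 'e' == 'e'
  Pos -2: 't' != 'f' (stop)
LCS = "e" (length 1)


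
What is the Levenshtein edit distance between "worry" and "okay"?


Word 1: "worry" (length 5)
Word 2: "okay" (length 4)
One optimal edit sequence (insert/delete/substitute each cost 1):
  1. delete 'w'  (+1)
  2. keep 'o'
  3. substitute 'r' -> 'k'  (+1)
  4. substitute 'r' -> 'a'  (+1)
  5. keep 'y'
Total edit operations: 3
Edit distance = 3


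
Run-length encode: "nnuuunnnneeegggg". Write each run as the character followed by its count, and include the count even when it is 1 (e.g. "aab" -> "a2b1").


String: "nnuuunnnneeegggg"
Scanning for consecutive runs:
  'n' x 2
  'u' x 3
  'n' x 4
  'e' x 3
  'g' x 4
RLE = "n2u3n4e3g4"


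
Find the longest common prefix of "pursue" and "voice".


Word 1: "pursue"
Word 2: "voice"
Comparing from start:
  Pos 0: 'p' != 'v' (stop)
LCP = "" (length 0)


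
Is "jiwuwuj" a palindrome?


Word: "jiwuwuj"
Reversed: "juwuwij"
Forward == Backward? jiwuwuj != juwuwij
Palindrome = No


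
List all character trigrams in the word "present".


Word: "present" (length 7)
Number of trigrams = 7 - 3 + 1 = 5
  Position 0: "pre"
  Position 1: "res"
  Position 2: "ese"
  Position 3: "sen"
  Position 4: "ent"
Trigrams = "pre", "res", "ese", "sen", "ent"


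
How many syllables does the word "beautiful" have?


Word: "beautiful"
Syllable breakdown: beau · ti · ful
Counting: 3 parts
= 3 syllables


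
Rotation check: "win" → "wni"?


Word: "win", Candidate: "wni"
Method: check if candidate is substring of word+word
"winwin" contains "wni"? No
Is rotation = No


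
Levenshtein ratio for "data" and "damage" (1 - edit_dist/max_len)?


Word 1: "data" (length 4)
Word 2: "damage" (length 6)
One optimal edit sequence:
  1. keep 'd'
  2. keep 'a'
  3. substitute 't' -> 'm'  (+1)
  4. keep 'a'
  5. insert 'g'  (+1)
  6. insert 'e'  (+1)
Edit distance = 3
Max length = max(4, 6) = 6
Similarity = 1 - 3/6
= 0.5000


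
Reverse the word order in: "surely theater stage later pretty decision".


Original: "surely theater stage later pretty decision"
Words (1..n): surely | theater | stage | later | pretty | decision
Reversed (n..1): decision | pretty | later | stage | theater | surely
Result = "decision pretty later stage theater surely"


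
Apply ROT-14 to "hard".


Word: "hard"
Shift: 14
Each letter → (letter + shift) mod 26:
  'h' (7) + 14 = 21 → 'v'
  'a' (0) + 14 = 14 → 'o'
  'r' (17) + 14 = 5 → 'f'
  'd' (3) + 14 = 17 → 'r'
Result = "vofr"


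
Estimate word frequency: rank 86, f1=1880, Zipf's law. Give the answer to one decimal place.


Zipf's law: f(r) = f(1) / r
f(1) = 1880
f(86) = 1880 / 86
= 21.9 occurrences


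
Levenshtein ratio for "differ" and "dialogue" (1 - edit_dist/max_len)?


Word 1: "differ" (length 6)
Word 2: "dialogue" (length 8)
One optimal edit sequence:
  1. keep 'd'
  2. keep 'i'
  3. insert 'a'  (+1)
  4. insert 'l'  (+1)
  5. substitute 'f' -> 'o'  (+1)
  6. substitute 'f' -> 'g'  (+1)
  7. substitute 'e' -> 'u'  (+1)
  8. substitute 'r' -> 'e'  (+1)
Edit distance = 6
Max length = max(6, 8) = 8
Similarity = 1 - 6/8
= 0.2500


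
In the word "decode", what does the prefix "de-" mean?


Prefix: de-
Example: decode (de- + code)
Meaning = remove / reverse


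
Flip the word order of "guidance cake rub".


Original: "guidance cake rub"
Words (1..n): guidance | cake | rub
Reversed (n..1): rub | cake | guidance
Result = "rub cake guidance"


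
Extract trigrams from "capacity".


Word: "capacity" (length 8)
Number of trigrams = 8 - 3 + 1 = 6
  Position 0: "cap"
  Position 1: "apa"
  Position 2: "pac"
  Position 3: "aci"
  Position 4: "cit"
  Position 5: "ity"
Trigrams = "cap", "apa", "pac", "aci", "cit", "ity"
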